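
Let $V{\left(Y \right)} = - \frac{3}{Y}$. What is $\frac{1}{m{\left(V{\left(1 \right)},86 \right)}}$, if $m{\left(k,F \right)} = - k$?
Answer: $\frac{1}{3} \approx 0.33333$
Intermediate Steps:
$\frac{1}{m{\left(V{\left(1 \right)},86 \right)}} = \frac{1}{\left(-1\right) \left(- \frac{3}{1}\right)} = \frac{1}{\left(-1\right) \left(\left(-3\right) 1\right)} = \frac{1}{\left(-1\right) \left(-3\right)} = \frac{1}{3}$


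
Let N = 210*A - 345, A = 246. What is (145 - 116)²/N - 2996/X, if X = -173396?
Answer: 74891444/2224453935 ≈ 0.033667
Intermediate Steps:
N = 51315 (N = 210*246 - 345 = 51660 - 345 = 51315)
(145 - 116)²/N - 2996/X = (145 - 116)²/51315 - 2996/(-173396) = 29²*(1/51315) - 2996*(-1/173396) = 841*(1/51315) + 749/43349 = 841/51315 + 749/43349 = 74891444/2224453935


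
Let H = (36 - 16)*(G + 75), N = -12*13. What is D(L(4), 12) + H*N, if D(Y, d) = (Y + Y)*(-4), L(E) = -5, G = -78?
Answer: 9400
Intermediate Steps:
D(Y, d) = -8*Y (D(Y, d) = (2*Y)*(-4) = -8*Y)
N = -156
H = -60 (H = (36 - 16)*(-78 + 75) = 20*(-3) = -60)
D(L(4), 12) + H*N = -8*(-5) - 60*(-156) = 40 + 9360 = 9400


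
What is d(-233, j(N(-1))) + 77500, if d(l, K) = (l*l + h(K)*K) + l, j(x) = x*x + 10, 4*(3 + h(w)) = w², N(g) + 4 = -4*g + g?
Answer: 527423/4 ≈ 1.3186e+5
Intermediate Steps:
N(g) = -4 - 3*g (N(g) = -4 + (-4*g + g) = -4 - 3*g)
h(w) = -3 + w²/4
j(x) = 10 + x² (j(x) = x² + 10 = 10 + x²)
d(l, K) = l + l² + K*(-3 + K²/4) (d(l, K) = (l*l + (-3 + K²/4)*K) + l = (l² + K*(-3 + K²/4)) + l = l + l² + K*(-3 + K²/4))
d(-233, j(N(-1))) + 77500 = (-233 + (-233)² - 3*(10 + (-4 - 3*(-1))²) + (10 + (-4 - 3*(-1))²)³/4) + 77500 = (-233 + 54289 - 3*(10 + (-4 + 3)²) + (10 + (-4 + 3)²)³/4) + 77500 = (-233 + 54289 - 3*(10 + (-1)²) + (10 + (-1)²)³/4) + 77500 = (-233 + 54289 - 3*(10 + 1) + (10 + 1)³/4) + 77500 = (-233 + 54289 - 3*11 + (¼)*11³) + 77500 = (-233 + 54289 - 33 + (¼)*1331) + 77500 = (-233 + 54289 - 33 + 1331/4) + 77500 = 217423/4 + 77500 = 527423/4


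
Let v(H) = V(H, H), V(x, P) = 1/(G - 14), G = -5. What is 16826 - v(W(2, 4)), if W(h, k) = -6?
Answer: 319695/19 ≈ 16826.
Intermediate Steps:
V(x, P) = -1/19 (V(x, P) = 1/(-5 - 14) = 1/(-19) = -1/19)
v(H) = -1/19
16826 - v(W(2, 4)) = 16826 - 1*(-1/19) = 16826 + 1/19 = 319695/19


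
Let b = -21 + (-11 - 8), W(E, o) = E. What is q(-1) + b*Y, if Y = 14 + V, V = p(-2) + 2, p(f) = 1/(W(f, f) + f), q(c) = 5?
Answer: -625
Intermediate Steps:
p(f) = 1/(2*f) (p(f) = 1/(f + f) = 1/(2*f))
V = 7/4 (V = (½)/(-2) + 2 = (½)*(-½) + 2 = -¼ + 2 = 7/4 ≈ 1.7500)
Y = 63/4 (Y = 14 + 7/4 = 63/4 ≈ 15.750)
b = -40 (b = -21 - 19 = -40)
q(-1) + b*Y = 5 - 40*63/4 = 5 - 630 = -625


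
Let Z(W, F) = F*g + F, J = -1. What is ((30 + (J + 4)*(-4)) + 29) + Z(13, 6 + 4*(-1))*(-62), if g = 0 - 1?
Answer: 47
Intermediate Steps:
g = -1
Z(W, F) = 0 (Z(W, F) = F*(-1) + F = -F + F = 0)
((30 + (J + 4)*(-4)) + 29) + Z(13, 6 + 4*(-1))*(-62) = ((30 + (-1 + 4)*(-4)) + 29) + 0*(-62) = ((30 + 3*(-4)) + 29) + 0 = ((30 - 12) + 29) + 0 = (18 + 29) + 0 = 47 + 0 = 47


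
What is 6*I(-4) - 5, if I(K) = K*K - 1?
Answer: 85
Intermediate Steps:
I(K) = -1 + K² (I(K) = K² - 1 = -1 + K²)
6*I(-4) - 5 = 6*(-1 + (-4)²) - 5 = 6*(-1 + 16) - 5 = 6*15 - 5 = 90 - 5 = 85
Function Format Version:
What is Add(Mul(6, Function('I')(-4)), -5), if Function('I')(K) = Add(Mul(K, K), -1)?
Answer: 85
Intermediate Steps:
Function('I')(K) = Add(-1, Pow(K, 2)) (Function('I')(K) = Add(Pow(K, 2), -1) = Add(-1, Pow(K, 2)))
Add(Mul(6, Function('I')(-4)), -5) = Add(Mul(6, Add(-1, Pow(-4, 2))), -5) = Add(Mul(6, Add(-1, 16)), -5) = Add(Mul(6, 15), -5) = Add(90, -5) = 85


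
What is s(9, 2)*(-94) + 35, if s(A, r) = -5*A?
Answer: 4265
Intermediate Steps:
s(9, 2)*(-94) + 35 = -5*9*(-94) + 35 = -45*(-94) + 35 = 4230 + 35 = 4265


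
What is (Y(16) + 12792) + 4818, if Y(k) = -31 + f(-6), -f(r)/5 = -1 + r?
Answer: 17614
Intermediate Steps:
f(r) = 5 - 5*r (f(r) = -5*(-1 + r) = 5 - 5*r)
Y(k) = 4 (Y(k) = -31 + (5 - 5*(-6)) = -31 + (5 + 30) = -31 + 35 = 4)
(Y(16) + 12792) + 4818 = (4 + 12792) + 4818 = 12796 + 4818 = 17614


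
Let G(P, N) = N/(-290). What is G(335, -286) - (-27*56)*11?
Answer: 2411783/145 ≈ 16633.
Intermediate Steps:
G(P, N) = -N/290 (G(P, N) = N*(-1/290) = -N/290)
G(335, -286) - (-27*56)*11 = -1/290*(-286) - (-27*56)*11 = 143/145 - (-1512)*11 = 143/145 - 1*(-16632) = 143/145 + 16632 = 2411783/145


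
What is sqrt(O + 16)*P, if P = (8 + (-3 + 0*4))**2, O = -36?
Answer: 50*I*sqrt(5) ≈ 111.8*I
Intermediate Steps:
P = 25 (P = (8 + (-3 + 0))**2 = (8 - 3)**2 = 5**2 = 25)
sqrt(O + 16)*P = sqrt(-36 + 16)*25 = sqrt(-20)*25 = (2*I*sqrt(5))*25 = 50*I*sqrt(5)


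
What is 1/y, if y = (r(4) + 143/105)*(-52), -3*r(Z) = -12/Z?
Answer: -105/12896 ≈ -0.0081421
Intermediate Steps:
r(Z) = 4/Z (r(Z) = -(-4)/Z = 4/Z)
y = -12896/105 (y = (4/4 + 143/105)*(-52) = (4*(1/4) + 143*(1/105))*(-52) = (1 + 143/105)*(-52) = (248/105)*(-52) = -12896/105 ≈ -122.82)
1/y = 1/(-12896/105) = -105/12896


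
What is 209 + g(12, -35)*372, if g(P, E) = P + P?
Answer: 9137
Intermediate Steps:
g(P, E) = 2*P
209 + g(12, -35)*372 = 209 + (2*12)*372 = 209 + 24*372 = 209 + 8928 = 9137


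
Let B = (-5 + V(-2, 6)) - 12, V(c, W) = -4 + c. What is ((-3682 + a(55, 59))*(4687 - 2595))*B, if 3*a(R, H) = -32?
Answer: 533029048/3 ≈ 1.7768e+8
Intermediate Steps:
a(R, H) = -32/3 (a(R, H) = (⅓)*(-32) = -32/3)
B = -23 (B = (-5 + (-4 - 2)) - 12 = (-5 - 6) - 12 = -11 - 12 = -23)
((-3682 + a(55, 59))*(4687 - 2595))*B = ((-3682 - 32/3)*(4687 - 2595))*(-23) = -11078/3*2092*(-23) = -23175176/3*(-23) = 533029048/3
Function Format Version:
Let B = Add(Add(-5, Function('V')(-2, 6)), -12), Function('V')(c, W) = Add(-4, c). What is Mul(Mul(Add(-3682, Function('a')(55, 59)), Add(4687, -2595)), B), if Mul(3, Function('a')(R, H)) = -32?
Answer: Rational(533029048, 3) ≈ 1.7768e+8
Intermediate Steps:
Function('a')(R, H) = Rational(-32, 3) (Function('a')(R, H) = Mul(Rational(1, 3), -32) = Rational(-32, 3))
B = -23 (B = Add(Add(-5, Add(-4, -2)), -12) = Add(Add(-5, -6), -12) = Add(-11, -12) = -23)
Mul(Mul(Add(-3682, Function('a')(55, 59)), Add(4687, -2595)), B) = Mul(Mul(Add(-3682, Rational(-32, 3)), Add(4687, -2595)), -23) = Mul(Mul(Rational(-11078, 3), 2092), -23) = Mul(Rational(-23175176, 3), -23) = Rational(533029048, 3)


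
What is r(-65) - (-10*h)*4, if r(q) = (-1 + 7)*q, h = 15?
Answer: 210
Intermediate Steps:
r(q) = 6*q
r(-65) - (-10*h)*4 = 6*(-65) - (-10*15)*4 = -390 - (-150)*4 = -390 - 1*(-600) = -390 + 600 = 210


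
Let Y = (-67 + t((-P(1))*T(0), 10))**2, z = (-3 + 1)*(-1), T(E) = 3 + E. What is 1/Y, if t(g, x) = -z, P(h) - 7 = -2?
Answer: 1/4761 ≈ 0.00021004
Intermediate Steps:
P(h) = 5 (P(h) = 7 - 2 = 5)
z = 2 (z = -2*(-1) = 2)
t(g, x) = -2 (t(g, x) = -1*2 = -2)
Y = 4761 (Y = (-67 - 2)**2 = (-69)**2 = 4761)
1/Y = 1/4761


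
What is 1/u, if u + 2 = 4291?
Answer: 1/4289 ≈ 0.00023315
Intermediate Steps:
u = 4289 (u = -2 + 4291 = 4289)
1/u = 1/4289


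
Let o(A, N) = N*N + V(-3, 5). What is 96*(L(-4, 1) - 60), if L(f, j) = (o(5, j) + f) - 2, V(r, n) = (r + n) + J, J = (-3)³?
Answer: -8640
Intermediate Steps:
J = -27
V(r, n) = -27 + n + r (V(r, n) = (r + n) - 27 = (n + r) - 27 = -27 + n + r)
o(A, N) = -25 + N² (o(A, N) = N*N + (-27 + 5 - 3) = N² - 25 = -25 + N²)
L(f, j) = -27 + f + j² (L(f, j) = ((-25 + j²) + f) - 2 = (-25 + f + j²) - 2 = -27 + f + j²)
96*(L(-4, 1) - 60) = 96*((-27 - 4 + 1²) - 60) = 96*((-27 - 4 + 1) - 60) = 96*(-30 - 60) = 96*(-90) = -8640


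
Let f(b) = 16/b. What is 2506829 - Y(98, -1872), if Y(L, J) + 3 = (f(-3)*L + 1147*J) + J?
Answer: 13969232/3 ≈ 4.6564e+6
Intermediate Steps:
Y(L, J) = -3 + 1148*J - 16*L/3 (Y(L, J) = -3 + (((16/(-3))*L + 1147*J) + J) = -3 + (((16*(-⅓))*L + 1147*J) + J) = -3 + ((-16*L/3 + 1147*J) + J) = -3 + ((1147*J - 16*L/3) + J) = -3 + (1148*J - 16*L/3) = -3 + 1148*J - 16*L/3)
2506829 - Y(98, -1872) = 2506829 - (-3 + 1148*(-1872) - 16/3*98) = 2506829 - (-3 - 2149056 - 1568/3) = 2506829 - 1*(-6448745/3) = 2506829 + 6448745/3 = 13969232/3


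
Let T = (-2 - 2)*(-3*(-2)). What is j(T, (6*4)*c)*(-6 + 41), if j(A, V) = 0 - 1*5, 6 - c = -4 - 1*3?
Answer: -175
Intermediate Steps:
c = 13 (c = 6 - (-4 - 1*3) = 6 - (-4 - 3) = 6 - 1*(-7) = 6 + 7 = 13)
T = -24 (T = -4*6 = -24)
j(A, V) = -5 (j(A, V) = 0 - 5 = -5)
j(T, (6*4)*c)*(-6 + 41) = -5*(-6 + 41) = -5*35 = -175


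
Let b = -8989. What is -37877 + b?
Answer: -46866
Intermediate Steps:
-37877 + b = -37877 - 8989 = -46866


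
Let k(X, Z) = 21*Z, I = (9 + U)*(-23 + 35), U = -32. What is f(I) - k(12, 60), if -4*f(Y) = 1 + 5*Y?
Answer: -3661/4 ≈ -915.25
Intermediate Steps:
I = -276 (I = (9 - 32)*(-23 + 35) = -23*12 = -276)
f(Y) = -1/4 - 5*Y/4 (f(Y) = -(1 + 5*Y)/4 = -1/4 - 5*Y/4)
f(I) - k(12, 60) = (-1/4 - 5/4*(-276)) - 21*60 = (-1/4 + 345) - 1*1260 = 1379/4 - 1260 = -3661/4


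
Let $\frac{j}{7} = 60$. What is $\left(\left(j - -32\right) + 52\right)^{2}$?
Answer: $254016$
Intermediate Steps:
$j = 420$ ($j = 7 \cdot 60 = 420$)
$\left(\left(j - -32\right) + 52\right)^{2} = \left(\left(420 - -32\right) + 52\right)^{2} = \left(\left(420 + 32\right) + 52\right)^{2} = \left(452 + 52\right)^{2} = 504^{2} = 254016$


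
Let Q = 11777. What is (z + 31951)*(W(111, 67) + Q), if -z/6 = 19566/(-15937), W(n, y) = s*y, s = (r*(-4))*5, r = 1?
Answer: 5315777881071/15937 ≈ 3.3355e+8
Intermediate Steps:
s = -20 (s = (1*(-4))*5 = -4*5 = -20)
W(n, y) = -20*y
z = 117396/15937 (z = -117396/(-15937) = -117396*(-1)/15937 = -6*(-19566/15937) = 117396/15937 ≈ 7.3663)
(z + 31951)*(W(111, 67) + Q) = (117396/15937 + 31951)*(-20*67 + 11777) = 509320483*(-1340 + 11777)/15937 = (509320483/15937)*10437 = 5315777881071/15937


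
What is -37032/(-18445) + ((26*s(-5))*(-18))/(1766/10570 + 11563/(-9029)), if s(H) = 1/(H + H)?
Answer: -6537307705959/163354601060 ≈ -40.019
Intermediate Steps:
s(H) = 1/(2*H)
-37032/(-18445) + ((26*s(-5))*(-18))/(1766/10570 + 11563/(-9029)) = -37032/(-18445) + ((26*((½)/(-5)))*(-18))/(1766/10570 + 11563/(-9029)) = -37032*(-1/18445) + ((26*((½)*(-⅕)))*(-18))/(1766*(1/10570) + 11563*(-1/9029)) = 37032/18445 + ((26*(-⅒))*(-18))/(883/5285 - 11563/9029) = 37032/18445 + (-13/5*(-18))/(-53137848/47718265) = 37032/18445 + (234/5)*(-47718265/53137848) = 37032/18445 - 372202467/8856308 = -6537307705959/163354601060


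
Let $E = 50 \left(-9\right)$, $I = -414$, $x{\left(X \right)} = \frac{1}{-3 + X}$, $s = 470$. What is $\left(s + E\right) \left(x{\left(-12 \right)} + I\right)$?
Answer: $- \frac{24844}{3} \approx -8281.3$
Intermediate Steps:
$E = -450$
$\left(s + E\right) \left(x{\left(-12 \right)} + I\right) = \left(470 - 450\right) \left(\frac{1}{-3 - 12} - 414\right) = 20 \left(\frac{1}{-15} - 414\right) = 20 \left(- \frac{1}{15} - 414\right) = 20 \left(- \frac{6211}{15}\right) = - \frac{24844}{3}$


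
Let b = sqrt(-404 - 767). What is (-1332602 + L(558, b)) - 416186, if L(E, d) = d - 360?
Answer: -1749148 + I*sqrt(1171) ≈ -1.7491e+6 + 34.22*I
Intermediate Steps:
b = I*sqrt(1171) (b = sqrt(-1171) = I*sqrt(1171) ≈ 34.22*I)
L(E, d) = -360 + d
(-1332602 + L(558, b)) - 416186 = (-1332602 + (-360 + I*sqrt(1171))) - 416186 = (-1332962 + I*sqrt(1171)) - 416186 = -1749148 + I*sqrt(1171)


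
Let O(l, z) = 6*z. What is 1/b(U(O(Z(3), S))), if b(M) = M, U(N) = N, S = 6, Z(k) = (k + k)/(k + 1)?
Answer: 1/36 ≈ 0.027778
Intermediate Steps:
Z(k) = 2*k/(1 + k) (Z(k) = (2*k)/(1 + k) = 2*k/(1 + k))
1/b(U(O(Z(3), S))) = 1/(6*6) = 1/36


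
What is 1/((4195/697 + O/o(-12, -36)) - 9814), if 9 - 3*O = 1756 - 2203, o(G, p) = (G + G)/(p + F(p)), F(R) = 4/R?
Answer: -18819/180272426 ≈ -0.00010439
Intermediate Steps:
o(G, p) = 2*G/(p + 4/p) (o(G, p) = (G + G)/(p + 4/p) = (2*G)/(p + 4/p) = 2*G/(p + 4/p))
O = 152 (O = 3 - (1756 - 2203)/3 = 3 - ⅓*(-447) = 3 + 149 = 152)
1/((4195/697 + O/o(-12, -36)) - 9814) = 1/((4195/697 + 152/((2*(-12)*(-36)/(4 + (-36)²)))) - 9814) = 1/((4195*(1/697) + 152/((2*(-12)*(-36)/(4 + 1296)))) - 9814) = 1/((4195/697 + 152/((2*(-12)*(-36)/1300))) - 9814) = 1/((4195/697 + 152/((2*(-12)*(-36)*(1/1300)))) - 9814) = 1/((4195/697 + 152/(216/325)) - 9814) = 1/((4195/697 + 152*(325/216)) - 9814) = 1/((4195/697 + 6175/27) - 9814) = 1/(4417240/18819 - 9814) = 1/(-180272426/18819) = -18819/180272426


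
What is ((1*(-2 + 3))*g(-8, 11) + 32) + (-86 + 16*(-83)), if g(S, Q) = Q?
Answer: -1371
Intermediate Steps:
((1*(-2 + 3))*g(-8, 11) + 32) + (-86 + 16*(-83)) = ((1*(-2 + 3))*11 + 32) + (-86 + 16*(-83)) = ((1*1)*11 + 32) + (-86 - 1328) = (1*11 + 32) - 1414 = (11 + 32) - 1414 = 43 - 1414 = -1371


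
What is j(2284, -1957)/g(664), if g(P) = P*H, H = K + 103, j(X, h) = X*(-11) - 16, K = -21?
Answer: -6285/13612 ≈ -0.46172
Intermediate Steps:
j(X, h) = -16 - 11*X (j(X, h) = -11*X - 16 = -16 - 11*X)
H = 82 (H = -21 + 103 = 82)
g(P) = 82*P (g(P) = P*82 = 82*P)
j(2284, -1957)/g(664) = (-16 - 11*2284)/((82*664)) = (-16 - 25124)/54448 = -25140*1/54448 = -6285/13612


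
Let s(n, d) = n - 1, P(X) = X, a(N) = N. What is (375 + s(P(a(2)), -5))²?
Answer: 141376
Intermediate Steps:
s(n, d) = -1 + n
(375 + s(P(a(2)), -5))² = (375 + (-1 + 2))² = (375 + 1)² = 376² = 141376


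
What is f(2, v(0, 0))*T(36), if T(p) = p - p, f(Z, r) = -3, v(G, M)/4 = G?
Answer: 0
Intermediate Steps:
v(G, M) = 4*G
T(p) = 0
f(2, v(0, 0))*T(36) = -3*0 = 0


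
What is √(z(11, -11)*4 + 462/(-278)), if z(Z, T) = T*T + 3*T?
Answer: √6768883/139 ≈ 18.717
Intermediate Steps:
z(Z, T) = T² + 3*T
√(z(11, -11)*4 + 462/(-278)) = √(-11*(3 - 11)*4 + 462/(-278)) = √(-11*(-8)*4 + 462*(-1/278)) = √(88*4 - 231/139) = √(352 - 231/139) = √(48697/139) = √6768883/139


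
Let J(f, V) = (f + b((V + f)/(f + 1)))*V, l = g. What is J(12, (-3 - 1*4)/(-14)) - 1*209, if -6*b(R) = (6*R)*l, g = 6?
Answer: -5353/26 ≈ -205.88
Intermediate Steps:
l = 6
b(R) = -6*R (b(R) = -6*R*6/6 = -6*R)
J(f, V) = V*(f - 6*(V + f)/(1 + f)) (J(f, V) = (f - 6*(V + f)/(f + 1))*V = (f - 6*(V + f)/(1 + f))*V = V*(f - 6*(V + f)/(1 + f)))
J(12, (-3 - 1*4)/(-14)) - 1*209 = ((-3 - 1*4)/(-14))*(12² - 6*(-3 - 1*4)/(-14) - 5*12)/(1 + 12) - 1*209 = ((-3 - 4)*(-1/14))*(144 - 6*(-3 - 4)*(-1)/14 - 60)/13 - 209 = -7*(-1/14)*(1/13)*(144 - (-42)*(-1)/14 - 60) - 209 = (½)*(1/13)*(144 - 6*½ - 60) - 209 = (½)*(1/13)*(144 - 3 - 60) - 209 = (½)*(1/13)*81 - 209 = 81/26 - 209 = -5353/26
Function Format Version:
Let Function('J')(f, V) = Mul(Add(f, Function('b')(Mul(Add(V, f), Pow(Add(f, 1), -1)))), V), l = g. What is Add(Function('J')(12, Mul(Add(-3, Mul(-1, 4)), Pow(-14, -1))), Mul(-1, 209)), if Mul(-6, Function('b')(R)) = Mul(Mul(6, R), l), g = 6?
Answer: Rational(-5353, 26) ≈ -205.88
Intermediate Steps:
l = 6
Function('b')(R) = Mul(-6, R) (Function('b')(R) = Mul(Rational(-1, 6), Mul(Mul(6, R), 6)) = Mul(Rational(-1, 6), Mul(36, R)) = Mul(-6, R))
Function('J')(f, V) = Mul(V, Add(f, Mul(-6, Pow(Add(1, f), -1), Add(V, f)))) (Function('J')(f, V) = Mul(Add(f, Mul(-6, Mul(Add(V, f), Pow(Add(f, 1), -1)))), V) = Mul(Add(f, Mul(-6, Mul(Add(V, f), Pow(Add(1, f), -1)))), V) = Mul(Add(f, Mul(-6, Mul(Pow(Add(1, f), -1), Add(V, f)))), V) = Mul(Add(f, Mul(-6, Pow(Add(1, f), -1), Add(V, f))), V) = Mul(V, Add(f, Mul(-6, Pow(Add(1, f), -1), Add(V, f)))))
Add(Function('J')(12, Mul(Add(-3, Mul(-1, 4)), Pow(-14, -1))), Mul(-1, 209)) = Add(Mul(Mul(Add(-3, Mul(-1, 4)), Pow(-14, -1)), Pow(Add(1, 12), -1), Add(Pow(12, 2), Mul(-6, Mul(Add(-3, Mul(-1, 4)), Pow(-14, -1))), Mul(-5, 12))), Mul(-1, 209)) = Add(Mul(Mul(Add(-3, -4), Rational(-1, 14)), Pow(13, -1), Add(144, Mul(-6, Mul(Add(-3, -4), Rational(-1, 14))), -60)), -209) = Add(Mul(Mul(-7, Rational(-1, 14)), Rational(1, 13), Add(144, Mul(-6, Mul(-7, Rational(-1, 14))), -60)), -209) = Add(Mul(Rational(1, 2), Rational(1, 13), Add(144, Mul(-6, Rational(1, 2)), -60)), -209) = Add(Mul(Rational(1, 2), Rational(1, 13), Add(144, -3, -60)), -209) = Add(Mul(Rational(1, 2), Rational(1, 13), 81), -209) = Add(Rational(81, 26), -209) = Rational(-5353, 26)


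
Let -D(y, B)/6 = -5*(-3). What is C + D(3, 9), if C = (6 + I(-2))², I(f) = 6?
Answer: 54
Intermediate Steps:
D(y, B) = -90 (D(y, B) = -(-30)*(-3) = -6*15 = -90)
C = 144 (C = (6 + 6)² = 12² = 144)
C + D(3, 9) = 144 - 90 = 54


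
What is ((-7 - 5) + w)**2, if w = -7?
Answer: 361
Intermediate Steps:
((-7 - 5) + w)**2 = ((-7 - 5) - 7)**2 = (-12 - 7)**2 = (-19)**2 = 361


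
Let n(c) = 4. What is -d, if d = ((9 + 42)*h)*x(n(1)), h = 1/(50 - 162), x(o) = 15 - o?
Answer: 561/112 ≈ 5.0089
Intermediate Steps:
h = -1/112 (h = 1/(-112) = -1/112 ≈ -0.0089286)
d = -561/112 (d = ((9 + 42)*(-1/112))*(15 - 1*4) = (51*(-1/112))*(15 - 4) = -51/112*11 = -561/112 ≈ -5.0089)
-d = -1*(-561/112) = 561/112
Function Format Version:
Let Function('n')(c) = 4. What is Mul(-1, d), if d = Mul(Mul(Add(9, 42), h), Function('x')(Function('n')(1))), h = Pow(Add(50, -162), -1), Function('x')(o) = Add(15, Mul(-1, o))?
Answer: Rational(561, 112) ≈ 5.0089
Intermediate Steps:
h = Rational(-1, 112) (h = Pow(-112, -1) = Rational(-1, 112) ≈ -0.0089286)
d = Rational(-561, 112) (d = Mul(Mul(Add(9, 42), Rational(-1, 112)), Add(15, Mul(-1, 4))) = Mul(Mul(51, Rational(-1, 112)), Add(15, -4)) = Mul(Rational(-51, 112), 11) = Rational(-561, 112) ≈ -5.0089)
Mul(-1, d) = Mul(-1, Rational(-561, 112)) = Rational(561, 112)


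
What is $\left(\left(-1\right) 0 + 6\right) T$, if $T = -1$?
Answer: $-6$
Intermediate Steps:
$\left(\left(-1\right) 0 + 6\right) T = \left(\left(-1\right) 0 + 6\right) \left(-1\right) = \left(0 + 6\right) \left(-1\right) = 6 \left(-1\right) = -6$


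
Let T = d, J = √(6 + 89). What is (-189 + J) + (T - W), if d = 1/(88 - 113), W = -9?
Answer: -4501/25 + √95 ≈ -170.29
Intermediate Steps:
J = √95 ≈ 9.7468
d = -1/25 (d = 1/(-25) = -1/25 ≈ -0.040000)
T = -1/25 ≈ -0.040000
(-189 + J) + (T - W) = (-189 + √95) + (-1/25 - 1*(-9)) = (-189 + √95) + (-1/25 + 9) = (-189 + √95) + 224/25 = -4501/25 + √95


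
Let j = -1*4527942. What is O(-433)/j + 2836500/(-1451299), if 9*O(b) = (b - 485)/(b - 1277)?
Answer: -3660399657327083/1872848343547530 ≈ -1.9545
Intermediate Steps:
j = -4527942
O(b) = (-485 + b)/(9*(-1277 + b)) (O(b) = ((b - 485)/(b - 1277))/9 = ((-485 + b)/(-1277 + b))/9 = (-485 + b)/(9*(-1277 + b)))
O(-433)/j + 2836500/(-1451299) = ((-485 - 433)/(9*(-1277 - 433)))/(-4527942) + 2836500/(-1451299) = ((⅑)*(-918)/(-1710))*(-1/4527942) + 2836500*(-1/1451299) = ((⅑)*(-1/1710)*(-918))*(-1/4527942) - 2836500/1451299 = (17/285)*(-1/4527942) - 2836500/1451299 = -17/1290463470 - 2836500/1451299 = -3660399657327083/1872848343547530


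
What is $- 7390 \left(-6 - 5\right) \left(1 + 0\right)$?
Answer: $81290$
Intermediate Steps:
$- 7390 \left(-6 - 5\right) \left(1 + 0\right) = - 7390 \left(\left(-11\right) 1\right) = \left(-7390\right) \left(-11\right) = 81290$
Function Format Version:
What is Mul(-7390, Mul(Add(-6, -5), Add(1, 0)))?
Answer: 81290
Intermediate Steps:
Mul(-7390, Mul(Add(-6, -5), Add(1, 0))) = Mul(-7390, Mul(-11, 1)) = Mul(-7390, -11) = 81290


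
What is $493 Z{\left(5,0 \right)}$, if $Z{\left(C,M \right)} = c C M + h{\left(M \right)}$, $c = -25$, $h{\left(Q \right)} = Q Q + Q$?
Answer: $0$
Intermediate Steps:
$h{\left(Q \right)} = Q + Q^{2}$ ($h{\left(Q \right)} = Q^{2} + Q = Q + Q^{2}$)
$Z{\left(C,M \right)} = M \left(1 + M\right) - 25 C M$ ($Z{\left(C,M \right)} = - 25 C M + M \left(1 + M\right) = M \left(1 + M\right) - 25 C M$)
$493 Z{\left(5,0 \right)} = 493 \cdot 0 \left(1 + 0 - 125\right) = 493 \cdot 0 \left(-124\right) = 493 \cdot 0 = 0$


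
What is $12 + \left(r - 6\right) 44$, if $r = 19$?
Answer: $584$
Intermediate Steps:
$12 + \left(r - 6\right) 44 = 12 + \left(19 - 6\right) 44 = 12 + 13 \cdot 44 = 12 + 572 = 584$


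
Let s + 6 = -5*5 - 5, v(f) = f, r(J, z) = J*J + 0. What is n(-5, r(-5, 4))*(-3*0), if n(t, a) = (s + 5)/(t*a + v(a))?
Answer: 0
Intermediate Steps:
r(J, z) = J² (r(J, z) = J² + 0 = J²)
s = -36 (s = -6 + (-5*5 - 5) = -6 + (-25 - 5) = -6 - 30 = -36)
n(t, a) = -31/(a + a*t) (n(t, a) = (-36 + 5)/(t*a + a) = -31/(a*t + a) = -31/(a + a*t))
n(-5, r(-5, 4))*(-3*0) = (-31/(((-5)²)*(1 - 5)))*(-3*0) = -31/(25*(-4))*0 = -31*1/25*(-¼)*0 = (31/100)*0 = 0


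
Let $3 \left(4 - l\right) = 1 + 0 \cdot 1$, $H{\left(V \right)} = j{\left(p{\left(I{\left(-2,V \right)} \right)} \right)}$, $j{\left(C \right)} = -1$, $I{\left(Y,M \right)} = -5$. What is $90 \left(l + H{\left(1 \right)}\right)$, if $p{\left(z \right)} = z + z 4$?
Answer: $240$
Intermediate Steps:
$p{\left(z \right)} = 5 z$ ($p{\left(z \right)} = z + 4 z = 5 z$)
$H{\left(V \right)} = -1$
$l = \frac{11}{3}$ ($l = 4 - \frac{1 + 0 \cdot 1}{3} = 4 - \frac{1 + 0}{3} = 4 - \frac{1}{3} = \frac{11}{3} \approx 3.6667$)
$90 \left(l + H{\left(1 \right)}\right) = 90 \left(\frac{11}{3} - 1\right) = 90 \cdot \frac{8}{3} = 240$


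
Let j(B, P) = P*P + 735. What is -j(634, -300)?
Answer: -90735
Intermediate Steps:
j(B, P) = 735 + P**2 (j(B, P) = P**2 + 735 = 735 + P**2)
-j(634, -300) = -(735 + (-300)**2) = -(735 + 90000) = -1*90735 = -90735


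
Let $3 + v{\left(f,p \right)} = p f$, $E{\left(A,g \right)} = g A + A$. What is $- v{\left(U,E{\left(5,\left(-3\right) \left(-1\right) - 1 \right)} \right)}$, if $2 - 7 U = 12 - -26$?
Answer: $\frac{561}{7} \approx 80.143$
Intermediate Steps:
$E{\left(A,g \right)} = A + A g$ ($E{\left(A,g \right)} = A g + A = A + A g$)
$U = - \frac{36}{7}$ ($U = \frac{2}{7} - \frac{12 - -26}{7} = \frac{2}{7} - \frac{12 + 26}{7} = \frac{2}{7} - \frac{38}{7} = - \frac{36}{7} \approx -5.1429$)
$v{\left(f,p \right)} = -3 + f p$ ($v{\left(f,p \right)} = -3 + p f = -3 + f p$)
$- v{\left(U,E{\left(5,\left(-3\right) \left(-1\right) - 1 \right)} \right)} = - (-3 - \frac{36 \cdot 5 \left(1 - -2\right)}{7}) = - (-3 - \frac{36 \cdot 5 \left(1 + \left(3 - 1\right)\right)}{7}) = - (-3 - \frac{36 \cdot 5 \left(1 + 2\right)}{7}) = - (-3 - \frac{36 \cdot 5 \cdot 3}{7}) = - (-3 - \frac{540}{7}) = \left(-1\right) \left(- \frac{561}{7}\right) = \frac{561}{7}$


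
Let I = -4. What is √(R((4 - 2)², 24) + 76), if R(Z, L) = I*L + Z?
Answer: 4*I ≈ 4.0*I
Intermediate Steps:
R(Z, L) = Z - 4*L (R(Z, L) = -4*L + Z = Z - 4*L)
√(R((4 - 2)², 24) + 76) = √(((4 - 2)² - 4*24) + 76) = √((2² - 96) + 76) = √((4 - 96) + 76) = √(-92 + 76) = √(-16) = 4*I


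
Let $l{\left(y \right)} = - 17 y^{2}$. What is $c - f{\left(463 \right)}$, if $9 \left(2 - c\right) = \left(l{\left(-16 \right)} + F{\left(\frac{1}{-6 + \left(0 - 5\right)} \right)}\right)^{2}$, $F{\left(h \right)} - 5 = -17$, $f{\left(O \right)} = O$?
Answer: $- \frac{19048645}{9} \approx -2.1165 \cdot 10^{6}$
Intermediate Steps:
$F{\left(h \right)} = -12$ ($F{\left(h \right)} = 5 - 17 = -12$)
$c = - \frac{19044478}{9}$ ($c = 2 - \frac{\left(- 17 \left(-16\right)^{2} - 12\right)^{2}}{9} = 2 - \frac{\left(\left(-17\right) 256 - 12\right)^{2}}{9} = 2 - \frac{\left(-4352 - 12\right)^{2}}{9} = 2 - \frac{\left(-4364\right)^{2}}{9} = 2 - \frac{19044496}{9} = - \frac{19044478}{9} \approx -2.1161 \cdot 10^{6}$)
$c - f{\left(463 \right)} = - \frac{19044478}{9} - 463 = - \frac{19048645}{9}$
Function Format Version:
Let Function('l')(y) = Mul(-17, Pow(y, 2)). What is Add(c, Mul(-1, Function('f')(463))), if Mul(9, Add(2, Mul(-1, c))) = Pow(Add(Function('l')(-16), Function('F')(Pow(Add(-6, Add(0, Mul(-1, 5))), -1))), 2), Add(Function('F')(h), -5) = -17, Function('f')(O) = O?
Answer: Rational(-19048645, 9) ≈ -2.1165e+6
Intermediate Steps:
Function('F')(h) = -12 (Function('F')(h) = Add(5, -17) = -12)
c = Rational(-19044478, 9) (c = Add(2, Mul(Rational(-1, 9), Pow(Add(Mul(-17, Pow(-16, 2)), -12), 2))) = Add(2, Mul(Rational(-1, 9), Pow(Add(Mul(-17, 256), -12), 2))) = Add(2, Mul(Rational(-1, 9), Pow(Add(-4352, -12), 2))) = Add(2, Mul(Rational(-1, 9), Pow(-4364, 2))) = Add(2, Mul(Rational(-1, 9), 19044496)) = Add(2, Rational(-19044496, 9)) = Rational(-19044478, 9) ≈ -2.1161e+6)
Add(c, Mul(-1, Function('f')(463))) = Add(Rational(-19044478, 9), Mul(-1, 463)) = Add(Rational(-19044478, 9), -463) = Rational(-19048645, 9)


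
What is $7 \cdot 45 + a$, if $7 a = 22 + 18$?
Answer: $\frac{2245}{7} \approx 320.71$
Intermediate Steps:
$a = \frac{40}{7}$ ($a = \frac{22 + 18}{7} = \frac{1}{7} \cdot 40 = \frac{40}{7} \approx 5.7143$)
$7 \cdot 45 + a = 7 \cdot 45 + \frac{40}{7} = 315 + \frac{40}{7} = \frac{2245}{7}$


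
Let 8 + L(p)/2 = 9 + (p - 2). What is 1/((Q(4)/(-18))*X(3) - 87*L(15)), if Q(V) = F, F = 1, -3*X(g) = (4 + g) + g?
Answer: -27/65767 ≈ -0.00041054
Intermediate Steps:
X(g) = -4/3 - 2*g/3 (X(g) = -((4 + g) + g)/3 = -(4 + 2*g)/3 = -4/3 - 2*g/3)
L(p) = -2 + 2*p (L(p) = -16 + 2*(9 + (p - 2)) = -16 + 2*(9 + (-2 + p)) = -16 + 2*(7 + p) = -16 + (14 + 2*p) = -2 + 2*p)
Q(V) = 1
1/((Q(4)/(-18))*X(3) - 87*L(15)) = 1/((1/(-18))*(-4/3 - ⅔*3) - 87*(-2 + 2*15)) = 1/((1*(-1/18))*(-4/3 - 2) - 87*(-2 + 30)) = 1/(-1/18*(-10/3) - 87*28) = 1/(5/27 - 2436) = 1/(-65767/27) = -27/65767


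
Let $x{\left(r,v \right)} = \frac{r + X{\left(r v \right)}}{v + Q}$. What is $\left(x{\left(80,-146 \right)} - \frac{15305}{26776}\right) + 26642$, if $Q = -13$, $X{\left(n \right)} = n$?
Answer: $\frac{113733392633}{4257384} \approx 26714.0$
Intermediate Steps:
$x{\left(r,v \right)} = \frac{r + r v}{-13 + v}$ ($x{\left(r,v \right)} = \frac{r + r v}{v - 13} = \frac{r + r v}{-13 + v}$)
$\left(x{\left(80,-146 \right)} - \frac{15305}{26776}\right) + 26642 = \left(\frac{80 \left(1 - 146\right)}{-13 - 146} - \frac{15305}{26776}\right) + 26642 = \left(80 \frac{1}{-159} \left(-145\right) - \frac{15305}{26776}\right) + 26642 = \left(80 \left(- \frac{1}{159}\right) \left(-145\right) - \frac{15305}{26776}\right) + 26642 = \left(\frac{11600}{159} - \frac{15305}{26776}\right) + 26642 = \frac{308168105}{4257384} + 26642 = \frac{113733392633}{4257384}$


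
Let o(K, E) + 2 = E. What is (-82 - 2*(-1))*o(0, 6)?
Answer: -320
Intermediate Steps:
o(K, E) = -2 + E
(-82 - 2*(-1))*o(0, 6) = (-82 - 2*(-1))*(-2 + 6) = (-82 + 2)*4 = -80*4 = -320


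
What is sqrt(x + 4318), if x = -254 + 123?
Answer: sqrt(4187) ≈ 64.707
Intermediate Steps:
x = -131
sqrt(x + 4318) = sqrt(-131 + 4318) = sqrt(4187)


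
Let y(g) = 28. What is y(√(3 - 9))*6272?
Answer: 175616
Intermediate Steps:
y(√(3 - 9))*6272 = 28*6272 = 175616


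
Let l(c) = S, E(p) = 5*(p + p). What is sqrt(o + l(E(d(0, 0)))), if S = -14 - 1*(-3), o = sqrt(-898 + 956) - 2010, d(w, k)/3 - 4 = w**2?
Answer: sqrt(-2021 + sqrt(58)) ≈ 44.871*I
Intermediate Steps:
d(w, k) = 12 + 3*w**2
o = -2010 + sqrt(58) (o = sqrt(58) - 2010 = -2010 + sqrt(58) ≈ -2002.4)
E(p) = 10*p (E(p) = 5*(2*p) = 10*p)
S = -11 (S = -14 + 3 = -11)
l(c) = -11
sqrt(o + l(E(d(0, 0)))) = sqrt((-2010 + sqrt(58)) - 11) = sqrt(-2021 + sqrt(58))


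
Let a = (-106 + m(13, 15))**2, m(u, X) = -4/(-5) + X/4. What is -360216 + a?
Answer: -139969559/400 ≈ -3.4992e+5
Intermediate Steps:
m(u, X) = 4/5 + X/4 (m(u, X) = -4*(-1/5) + X*(1/4) = 4/5 + X/4)
a = 4116841/400 (a = (-106 + (4/5 + (1/4)*15))**2 = (-106 + (4/5 + 15/4))**2 = (-106 + 91/20)**2 = (-2029/20)**2 = 4116841/400 ≈ 10292.)
-360216 + a = -360216 + 4116841/400 = -139969559/400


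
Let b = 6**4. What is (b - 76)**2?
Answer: 1488400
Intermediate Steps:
b = 1296
(b - 76)**2 = (1296 - 76)**2 = 1220**2 = 1488400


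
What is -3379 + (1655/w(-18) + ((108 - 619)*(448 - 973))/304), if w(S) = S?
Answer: -7082029/2736 ≈ -2588.5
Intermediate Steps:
-3379 + (1655/w(-18) + ((108 - 619)*(448 - 973))/304) = -3379 + (1655/(-18) + ((108 - 619)*(448 - 973))/304) = -3379 + (1655*(-1/18) - 511*(-525)*(1/304)) = -3379 + (-1655/18 + 268275*(1/304)) = -3379 + (-1655/18 + 268275/304) = -3379 + 2162915/2736 = -7082029/2736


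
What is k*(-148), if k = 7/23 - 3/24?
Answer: -1221/46 ≈ -26.543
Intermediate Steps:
k = 33/184 (k = 7*(1/23) - 3*1/24 = 7/23 - 1/8 = 33/184 ≈ 0.17935)
k*(-148) = (33/184)*(-148) = -1221/46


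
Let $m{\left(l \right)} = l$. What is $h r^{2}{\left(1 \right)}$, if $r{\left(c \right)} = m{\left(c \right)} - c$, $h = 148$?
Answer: $0$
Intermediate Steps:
$r{\left(c \right)} = 0$ ($r{\left(c \right)} = c - c = 0$)
$h r^{2}{\left(1 \right)} = 148 \cdot 0^{2} = 148 \cdot 0 = 0$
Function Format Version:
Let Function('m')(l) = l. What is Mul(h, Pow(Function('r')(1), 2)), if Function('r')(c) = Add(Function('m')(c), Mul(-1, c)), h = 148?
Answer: 0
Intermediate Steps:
Function('r')(c) = 0 (Function('r')(c) = Add(c, Mul(-1, c)) = 0)
Mul(h, Pow(Function('r')(1), 2)) = Mul(148, Pow(0, 2)) = Mul(148, 0) = 0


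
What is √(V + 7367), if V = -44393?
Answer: 33*I*√34 ≈ 192.42*I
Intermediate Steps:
√(V + 7367) = √(-44393 + 7367) = √(-37026) = 33*I*√34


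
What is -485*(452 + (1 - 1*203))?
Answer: -121250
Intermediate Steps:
-485*(452 + (1 - 1*203)) = -485*(452 + (1 - 203)) = -485*(452 - 202) = -485*250 = -121250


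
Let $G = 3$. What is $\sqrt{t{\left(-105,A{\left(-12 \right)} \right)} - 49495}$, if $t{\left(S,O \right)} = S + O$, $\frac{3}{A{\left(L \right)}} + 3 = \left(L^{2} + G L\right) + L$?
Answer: $\frac{i \sqrt{47665569}}{31} \approx 222.71 i$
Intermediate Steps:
$A{\left(L \right)} = \frac{3}{-3 + L^{2} + 4 L}$ ($A{\left(L \right)} = \frac{3}{-3 + \left(\left(L^{2} + 3 L\right) + L\right)} = \frac{3}{-3 + \left(L^{2} + 4 L\right)} = \frac{3}{-3 + L^{2} + 4 L}$)
$t{\left(S,O \right)} = O + S$
$\sqrt{t{\left(-105,A{\left(-12 \right)} \right)} - 49495} = \sqrt{\left(\frac{3}{-3 + \left(-12\right)^{2} + 4 \left(-12\right)} - 105\right) - 49495} = \sqrt{\left(\frac{3}{-3 + 144 - 48} - 105\right) - 49495} = \sqrt{\left(\frac{3}{93} - 105\right) - 49495} = \sqrt{\left(3 \cdot \frac{1}{93} - 105\right) - 49495} = \sqrt{\left(\frac{1}{31} - 105\right) - 49495} = \sqrt{- \frac{3254}{31} - 49495} = \sqrt{- \frac{1537599}{31}} = \frac{i \sqrt{47665569}}{31}$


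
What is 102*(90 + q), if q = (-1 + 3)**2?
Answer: 9588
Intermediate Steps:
q = 4 (q = 2**2 = 4)
102*(90 + q) = 102*(90 + 4) = 102*94 = 9588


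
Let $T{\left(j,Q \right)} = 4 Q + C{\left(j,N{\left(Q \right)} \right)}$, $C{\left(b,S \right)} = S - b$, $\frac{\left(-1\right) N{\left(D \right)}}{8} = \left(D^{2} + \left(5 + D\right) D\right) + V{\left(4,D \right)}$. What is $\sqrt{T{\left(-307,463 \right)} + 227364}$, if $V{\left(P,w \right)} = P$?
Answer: $i \sqrt{3218933} \approx 1794.1 i$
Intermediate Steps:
$N{\left(D \right)} = -32 - 8 D^{2} - 8 D \left(5 + D\right)$ ($N{\left(D \right)} = - 8 \left(\left(D^{2} + \left(5 + D\right) D\right) + 4\right) = - 8 \left(\left(D^{2} + D \left(5 + D\right)\right) + 4\right) = - 8 \left(4 + D^{2} + D \left(5 + D\right)\right) = -32 - 8 D^{2} - 8 D \left(5 + D\right)$)
$T{\left(j,Q \right)} = -32 - j - 36 Q - 16 Q^{2}$ ($T{\left(j,Q \right)} = 4 Q - \left(32 + j + 16 Q^{2} + 40 Q\right) = -32 - j - 36 Q - 16 Q^{2}$)
$\sqrt{T{\left(-307,463 \right)} + 227364} = \sqrt{\left(-32 - -307 - 16668 - 16 \cdot 463^{2}\right) + 227364} = \sqrt{\left(-32 + 307 - 16668 - 3429904\right) + 227364} = \sqrt{-3446297 + 227364} = \sqrt{-3218933} = i \sqrt{3218933}$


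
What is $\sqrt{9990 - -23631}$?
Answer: $\sqrt{33621} \approx 183.36$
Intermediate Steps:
$\sqrt{9990 - -23631} = \sqrt{9990 + 23631} = \sqrt{33621}$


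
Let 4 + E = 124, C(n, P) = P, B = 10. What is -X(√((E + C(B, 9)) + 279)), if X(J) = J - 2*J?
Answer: 2*√102 ≈ 20.199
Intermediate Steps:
E = 120 (E = -4 + 124 = 120)
X(J) = -J
-X(√((E + C(B, 9)) + 279)) = -(-1)*√((120 + 9) + 279) = -(-1)*√(129 + 279) = -(-1)*√408 = -(-1)*2*√102 = -(-2)*√102 = 2*√102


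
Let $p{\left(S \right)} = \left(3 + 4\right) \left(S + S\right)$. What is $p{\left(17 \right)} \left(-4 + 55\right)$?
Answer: $12138$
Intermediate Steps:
$p{\left(S \right)} = 14 S$ ($p{\left(S \right)} = 7 \cdot 2 S = 14 S$)
$p{\left(17 \right)} \left(-4 + 55\right) = 14 \cdot 17 \left(-4 + 55\right) = 238 \cdot 51 = 12138$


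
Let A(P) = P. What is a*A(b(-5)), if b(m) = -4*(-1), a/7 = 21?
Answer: 588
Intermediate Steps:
a = 147 (a = 7*21 = 147)
b(m) = 4
a*A(b(-5)) = 147*4 = 588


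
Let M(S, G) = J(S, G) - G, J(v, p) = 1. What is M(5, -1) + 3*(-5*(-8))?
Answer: 122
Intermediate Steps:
M(S, G) = 1 - G
M(5, -1) + 3*(-5*(-8)) = (1 - 1*(-1)) + 3*(-5*(-8)) = (1 + 1) + 3*40 = 2 + 120 = 122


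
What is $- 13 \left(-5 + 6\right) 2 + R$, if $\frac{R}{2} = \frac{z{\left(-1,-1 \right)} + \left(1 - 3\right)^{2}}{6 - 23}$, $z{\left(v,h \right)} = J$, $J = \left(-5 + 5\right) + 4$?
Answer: $- \frac{458}{17} \approx -26.941$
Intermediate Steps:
$J = 4$ ($J = 0 + 4 = 4$)
$z{\left(v,h \right)} = 4$
$R = - \frac{16}{17}$ ($R = 2 \frac{4 + \left(1 - 3\right)^{2}}{6 - 23} = 2 \frac{4 + \left(-2\right)^{2}}{-17} = 2 \left(4 + 4\right) \left(- \frac{1}{17}\right) = 2 \cdot 8 \left(- \frac{1}{17}\right) = 2 \left(- \frac{8}{17}\right) = - \frac{16}{17} \approx -0.94118$)
$- 13 \left(-5 + 6\right) 2 + R = - 13 \left(-5 + 6\right) 2 - \frac{16}{17} = - 13 \cdot 1 \cdot 2 - \frac{16}{17} = \left(-13\right) 2 - \frac{16}{17} = -26 - \frac{16}{17} = - \frac{458}{17}$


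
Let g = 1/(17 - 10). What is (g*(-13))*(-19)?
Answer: 247/7 ≈ 35.286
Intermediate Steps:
g = 1/7 ≈ 0.14286
(g*(-13))*(-19) = ((1/7)*(-13))*(-19) = -13/7*(-19) = 247/7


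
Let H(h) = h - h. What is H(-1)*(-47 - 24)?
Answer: 0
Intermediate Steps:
H(h) = 0
H(-1)*(-47 - 24) = 0*(-47 - 24) = 0*(-71) = 0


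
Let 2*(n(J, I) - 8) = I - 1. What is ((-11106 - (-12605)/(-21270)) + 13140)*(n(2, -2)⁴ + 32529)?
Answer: 4749129387875/68064 ≈ 6.9774e+7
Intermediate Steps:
n(J, I) = 15/2 + I/2 (n(J, I) = 8 + (I - 1)/2 = 8 + (-1 + I)/2 = 8 + (-½ + I/2) = 15/2 + I/2)
((-11106 - (-12605)/(-21270)) + 13140)*(n(2, -2)⁴ + 32529) = ((-11106 - (-12605)/(-21270)) + 13140)*((15/2 + (½)*(-2))⁴ + 32529) = ((-11106 - (-12605)*(-1)/21270) + 13140)*((15/2 - 1)⁴ + 32529) = ((-11106 - 1*2521/4254) + 13140)*((13/2)⁴ + 32529) = ((-11106 - 2521/4254) + 13140)*(28561/16 + 32529) = (-47247445/4254 + 13140)*(549025/16) = (8650115/4254)*(549025/16) = 4749129387875/68064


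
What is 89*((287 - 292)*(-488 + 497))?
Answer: -4005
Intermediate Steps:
89*((287 - 292)*(-488 + 497)) = 89*(-5*9) = 89*(-45) = -4005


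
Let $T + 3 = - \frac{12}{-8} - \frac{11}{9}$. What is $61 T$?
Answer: $- \frac{2989}{18} \approx -166.06$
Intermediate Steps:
$T = - \frac{49}{18}$ ($T = -3 - \left(- \frac{3}{2} + \frac{11}{9}\right) = -3 - - \frac{5}{18} = -3 + \left(\frac{3}{2} - \frac{11}{9}\right) = -3 + \frac{5}{18} = - \frac{49}{18} \approx -2.7222$)
$61 T = 61 \left(- \frac{49}{18}\right) = - \frac{2989}{18}$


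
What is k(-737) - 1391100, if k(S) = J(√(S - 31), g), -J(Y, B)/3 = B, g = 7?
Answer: -1391121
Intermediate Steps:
J(Y, B) = -3*B
k(S) = -21 (k(S) = -3*7 = -21)
k(-737) - 1391100 = -21 - 1391100 = -1391121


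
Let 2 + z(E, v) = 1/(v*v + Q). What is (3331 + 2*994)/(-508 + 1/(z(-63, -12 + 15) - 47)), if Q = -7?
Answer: -171981/16426 ≈ -10.470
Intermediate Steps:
z(E, v) = -2 + 1/(-7 + v**2) (z(E, v) = -2 + 1/(v*v - 7) = -2 + 1/(v**2 - 7) = -2 + 1/(-7 + v**2))
(3331 + 2*994)/(-508 + 1/(z(-63, -12 + 15) - 47)) = (3331 + 2*994)/(-508 + 1/((15 - 2*(-12 + 15)**2)/(-7 + (-12 + 15)**2) - 47)) = (3331 + 1988)/(-508 + 1/((15 - 2*3**2)/(-7 + 3**2) - 47)) = 5319/(-508 + 1/((15 - 2*9)/(-7 + 9) - 47)) = 5319/(-508 + 1/((15 - 18)/2 - 47)) = 5319/(-508 + 1/((1/2)*(-3) - 47)) = 5319/(-508 + 1/(-3/2 - 47)) = 5319/(-508 + 1/(-97/2)) = 5319/(-508 - 2/97) = 5319/(-49278/97) = 5319*(-97/49278) = -171981/16426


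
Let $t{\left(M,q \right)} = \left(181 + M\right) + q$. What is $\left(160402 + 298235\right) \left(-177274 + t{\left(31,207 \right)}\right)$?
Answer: $-81112246635$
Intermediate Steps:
$t{\left(M,q \right)} = 181 + M + q$
$\left(160402 + 298235\right) \left(-177274 + t{\left(31,207 \right)}\right) = \left(160402 + 298235\right) \left(-177274 + \left(181 + 31 + 207\right)\right) = 458637 \left(-177274 + 419\right) = 458637 \left(-176855\right) = -81112246635$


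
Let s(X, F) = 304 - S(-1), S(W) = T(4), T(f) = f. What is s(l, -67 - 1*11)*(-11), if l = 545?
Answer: -3300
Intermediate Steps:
S(W) = 4
s(X, F) = 300 (s(X, F) = 304 - 1*4 = 304 - 4 = 300)
s(l, -67 - 1*11)*(-11) = 300*(-11) = -3300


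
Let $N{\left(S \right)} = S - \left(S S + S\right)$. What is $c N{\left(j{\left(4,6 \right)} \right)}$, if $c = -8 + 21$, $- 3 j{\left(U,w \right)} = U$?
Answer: $- \frac{208}{9} \approx -23.111$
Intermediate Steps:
$j{\left(U,w \right)} = - \frac{U}{3}$
$N{\left(S \right)} = - S^{2}$ ($N{\left(S \right)} = S - \left(S^{2} + S\right) = S - \left(S + S^{2}\right) = - S^{2}$)
$c = 13$
$c N{\left(j{\left(4,6 \right)} \right)} = 13 \left(- \left(\left(- \frac{1}{3}\right) 4\right)^{2}\right) = 13 \left(- \left(- \frac{4}{3}\right)^{2}\right) = 13 \left(\left(-1\right) \frac{16}{9}\right) = 13 \left(- \frac{16}{9}\right) = - \frac{208}{9}$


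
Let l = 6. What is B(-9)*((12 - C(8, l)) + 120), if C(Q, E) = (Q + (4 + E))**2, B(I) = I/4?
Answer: 432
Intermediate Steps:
B(I) = I/4 (B(I) = I*(1/4) = I/4)
C(Q, E) = (4 + E + Q)**2
B(-9)*((12 - C(8, l)) + 120) = ((1/4)*(-9))*((12 - (4 + 6 + 8)**2) + 120) = -9*((12 - 1*18**2) + 120)/4 = -9*((12 - 1*324) + 120)/4 = -9*((12 - 324) + 120)/4 = -9*(-312 + 120)/4 = -9/4*(-192) = 432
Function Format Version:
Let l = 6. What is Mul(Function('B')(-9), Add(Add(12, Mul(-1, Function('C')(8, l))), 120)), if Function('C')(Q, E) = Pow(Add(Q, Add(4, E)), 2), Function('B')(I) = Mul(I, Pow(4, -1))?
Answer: 432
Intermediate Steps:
Function('B')(I) = Mul(Rational(1, 4), I) (Function('B')(I) = Mul(I, Rational(1, 4)) = Mul(Rational(1, 4), I))
Function('C')(Q, E) = Pow(Add(4, E, Q), 2)
Mul(Function('B')(-9), Add(Add(12, Mul(-1, Function('C')(8, l))), 120)) = Mul(Mul(Rational(1, 4), -9), Add(Add(12, Mul(-1, Pow(Add(4, 6, 8), 2))), 120)) = Mul(Rational(-9, 4), Add(Add(12, Mul(-1, Pow(18, 2))), 120)) = Mul(Rational(-9, 4), Add(Add(12, Mul(-1, 324)), 120)) = Mul(Rational(-9, 4), Add(Add(12, -324), 120)) = Mul(Rational(-9, 4), Add(-312, 120)) = Mul(Rational(-9, 4), -192) = 432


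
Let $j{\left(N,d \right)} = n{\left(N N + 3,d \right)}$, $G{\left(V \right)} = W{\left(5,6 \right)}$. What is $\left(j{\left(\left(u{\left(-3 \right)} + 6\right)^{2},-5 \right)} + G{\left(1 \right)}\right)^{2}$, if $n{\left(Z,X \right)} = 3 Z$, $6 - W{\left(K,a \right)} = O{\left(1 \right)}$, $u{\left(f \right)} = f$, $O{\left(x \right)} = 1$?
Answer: $66049$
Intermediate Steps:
$W{\left(K,a \right)} = 5$ ($W{\left(K,a \right)} = 6 - 1 = 5$)
$G{\left(V \right)} = 5$
$j{\left(N,d \right)} = 9 + 3 N^{2}$ ($j{\left(N,d \right)} = 3 \left(N N + 3\right) = 3 \left(N^{2} + 3\right) = 3 \left(3 + N^{2}\right) = 9 + 3 N^{2}$)
$\left(j{\left(\left(u{\left(-3 \right)} + 6\right)^{2},-5 \right)} + G{\left(1 \right)}\right)^{2} = \left(\left(9 + 3 \left(\left(-3 + 6\right)^{2}\right)^{2}\right) + 5\right)^{2} = \left(\left(9 + 3 \left(3^{2}\right)^{2}\right) + 5\right)^{2} = \left(\left(9 + 3 \cdot 9^{2}\right) + 5\right)^{2} = \left(\left(9 + 3 \cdot 81\right) + 5\right)^{2} = \left(\left(9 + 243\right) + 5\right)^{2} = \left(252 + 5\right)^{2} = 257^{2} = 66049$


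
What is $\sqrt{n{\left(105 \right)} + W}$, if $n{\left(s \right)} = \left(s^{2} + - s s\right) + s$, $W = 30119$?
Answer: $4 \sqrt{1889} \approx 173.85$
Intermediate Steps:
$n{\left(s \right)} = s$ ($n{\left(s \right)} = \left(s^{2} - s^{2}\right) + s = 0 + s = s$)
$\sqrt{n{\left(105 \right)} + W} = \sqrt{105 + 30119} = \sqrt{30224} = 4 \sqrt{1889}$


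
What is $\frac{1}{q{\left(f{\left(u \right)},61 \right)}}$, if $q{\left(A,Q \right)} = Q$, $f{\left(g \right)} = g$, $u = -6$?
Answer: $\frac{1}{61} \approx 0.016393$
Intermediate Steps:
$\frac{1}{q{\left(f{\left(u \right)},61 \right)}} = \frac{1}{61}$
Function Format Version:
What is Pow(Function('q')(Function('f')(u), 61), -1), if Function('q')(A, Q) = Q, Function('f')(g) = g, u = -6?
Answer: Rational(1, 61) ≈ 0.016393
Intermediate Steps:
Pow(Function('q')(Function('f')(u), 61), -1) = Pow(61, -1) = Rational(1, 61)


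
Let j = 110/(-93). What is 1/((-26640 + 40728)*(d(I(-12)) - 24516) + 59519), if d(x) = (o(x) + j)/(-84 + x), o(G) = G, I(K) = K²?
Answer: -465/160559085317 ≈ -2.8961e-9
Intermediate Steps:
j = -110/93 (j = 110*(-1/93) = -110/93 ≈ -1.1828)
d(x) = (-110/93 + x)/(-84 + x) (d(x) = (x - 110/93)/(-84 + x) = (-110/93 + x)/(-84 + x))
1/((-26640 + 40728)*(d(I(-12)) - 24516) + 59519) = 1/((-26640 + 40728)*((-110/93 + (-12)²)/(-84 + (-12)²) - 24516) + 59519) = 1/(14088*((-110/93 + 144)/(-84 + 144) - 24516) + 59519) = 1/(14088*((13282/93)/60 - 24516) + 59519) = 1/(14088*((1/60)*(13282/93) - 24516) + 59519) = 1/(14088*(6641/2790 - 24516) + 59519) = 1/(14088*(-68392999/2790) + 59519) = 1/(-160586761652/465 + 59519) = 1/(-160559085317/465) = -465/160559085317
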